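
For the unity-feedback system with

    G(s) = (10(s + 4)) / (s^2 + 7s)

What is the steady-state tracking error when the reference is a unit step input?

G(s) has one pole at the origin.
This is a Type 1 system; for a step input the steady-state error is zero.

e_ss = 0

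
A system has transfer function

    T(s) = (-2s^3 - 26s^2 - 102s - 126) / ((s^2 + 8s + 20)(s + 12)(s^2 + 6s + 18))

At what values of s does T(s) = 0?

Set the numerator to zero: -2s^3 - 26s^2 - 102s - 126 = 0, i.e. -2·(s^3 + 13s^2 + 51s + 63) = 0.
Factoring: (s + 7)(s + 3)^2 = 0.

s = -7, -3, -3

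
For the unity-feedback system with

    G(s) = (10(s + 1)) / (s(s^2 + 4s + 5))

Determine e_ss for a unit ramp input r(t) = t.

G(s) has one pole at the origin.
This is a Type 1 system. Kv = lim_{s→0} s·G(s) = 10/5 = 2.
e_ss = 1/Kv = 1/(2) = 1/2 ≈ 0.5000.

e_ss = 0.5000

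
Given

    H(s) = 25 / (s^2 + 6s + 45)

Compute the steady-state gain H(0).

H(0) = 5/9 ≈ 0.5556

Set s = 0: H(0) = (25) / (45) = 5/9.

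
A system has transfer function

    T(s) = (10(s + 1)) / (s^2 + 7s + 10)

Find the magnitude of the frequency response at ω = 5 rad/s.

|T(j5)| ≈ 1.339

Substitute s = j5: numerator = 10 + j50, denominator = -15 + j35.
|T(j5)| = |10 + j50| / |-15 + j35| = 50.990 / 38.079 ≈ 1.339.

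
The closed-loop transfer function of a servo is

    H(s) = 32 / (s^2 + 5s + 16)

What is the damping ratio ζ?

ζ = 0.625

Compare the denominator to the standard form s^2 + 2ζωₙs + ωₙ².
ωₙ² = 16, so ωₙ = 4 rad/s.
2ζωₙ = 5, so ζ = 5/(2·4) = 0.625.
With ζ = 0.625 the response is underdamped.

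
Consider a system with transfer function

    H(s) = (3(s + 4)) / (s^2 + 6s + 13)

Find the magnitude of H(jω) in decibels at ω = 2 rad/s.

Substitute s = j2: numerator = 12 + j6, denominator = 9 + j12.
|H(j2)| = |12 + j6| / |9 + j12| = 13.416 / 15 ≈ 0.8944.
In decibels: 20·log₁₀(0.8944) ≈ -0.969 dB.

|H(j2)|_dB ≈ -0.969 dB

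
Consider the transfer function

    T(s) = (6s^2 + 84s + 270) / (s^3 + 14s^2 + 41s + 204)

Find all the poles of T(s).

s = -1 ± 4j, -12

The poles are the roots of the denominator s^3 + 14s^2 + 41s + 204 = 0.
Trying s = -12: the polynomial evaluates to 0, so (s + 12) is a factor.
Dividing out leaves s^2 + 2s + 17 = 0.
The quadratic formula then gives s = -1 ± 4j.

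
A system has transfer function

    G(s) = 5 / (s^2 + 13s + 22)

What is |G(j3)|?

|G(j3)| ≈ 0.1216

Substitute s = j3: numerator = 5, denominator = 13 + j39.
|G(j3)| = |5| / |13 + j39| = 5 / 41.110 ≈ 0.1216.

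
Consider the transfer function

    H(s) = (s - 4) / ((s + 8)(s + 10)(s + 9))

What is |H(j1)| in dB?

Substitute s = j1: numerator = -4 + j1, denominator = 693 + j241.
|H(j1)| = |-4 + j1| / |693 + j241| = 4.1231 / 733.71 ≈ 0.005620.
In decibels: 20·log₁₀(0.005620) ≈ -45.0 dB.

|H(j1)|_dB ≈ -45.0 dB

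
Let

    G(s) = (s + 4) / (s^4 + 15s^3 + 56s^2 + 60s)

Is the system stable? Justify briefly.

marginally stable

The denominator s^4 + 15s^3 + 56s^2 + 60s factors as s(s + 3)(s + 2)(s + 10), giving poles at s = 0, -3, -2, -10.
Since the simple pole(s) at s = 0 lie on the jω-axis with none in the right half-plane, the system is marginally stable.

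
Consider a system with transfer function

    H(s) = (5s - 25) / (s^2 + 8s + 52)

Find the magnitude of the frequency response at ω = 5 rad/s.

|H(j5)| ≈ 0.7326

Substitute s = j5: numerator = -25 + j25, denominator = 27 + j40.
|H(j5)| = |-25 + j25| / |27 + j40| = 35.355 / 48.260 ≈ 0.7326.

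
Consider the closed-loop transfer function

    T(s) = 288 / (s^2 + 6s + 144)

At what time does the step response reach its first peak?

Comparing s^2 + 6s + 144 to s^2 + 2ζωₙs + ωₙ²: ωₙ = 12 rad/s and ζ = 6/(2·12) = 0.25.
ζωₙ = 6/2 = 3, so ω_d = ωₙ√(1−ζ²) = √(ωₙ² − (ζωₙ)²) = √(144 − 3²) = √135 ≈ 11.62 rad/s.
t_p = π/ω_d = π/11.62 ≈ 0.2704 s.

t_p ≈ 0.2704 s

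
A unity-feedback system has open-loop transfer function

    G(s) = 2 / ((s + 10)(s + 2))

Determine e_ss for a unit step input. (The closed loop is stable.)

G(s) has no poles at the origin.
This is a Type 0 system. Kp = lim_{s→0} G(s) = 2/20 = 1/10.
e_ss = 1/(1 + Kp) = 1/(1 + 1/10) = 10/11 ≈ 0.9091.

e_ss = 0.9091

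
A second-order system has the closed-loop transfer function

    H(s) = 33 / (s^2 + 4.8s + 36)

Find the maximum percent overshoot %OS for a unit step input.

Comparing s^2 + 4.8s + 36 to s^2 + 2ζωₙs + ωₙ²: ωₙ = 6 rad/s and ζ = 4.8/(2·6) = 0.4.
%OS = 100·exp(−πζ/√(1−ζ²)) = 100·exp(−π·0.4/√(1−0.4²)) ≈ 25.4%.

%OS ≈ 25.4%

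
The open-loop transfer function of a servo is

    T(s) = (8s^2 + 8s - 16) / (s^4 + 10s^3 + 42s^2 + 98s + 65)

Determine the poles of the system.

s = -1, -5, -2 ± 3j

The poles are the roots of the denominator s^4 + 10s^3 + 42s^2 + 98s + 65 = 0.
Trying s = -1: the polynomial evaluates to 0, so (s + 1) is a factor.
Dividing out leaves s^3 + 9s^2 + 33s + 65 = 0.
This factors further as (s + 5)(s^2 + 4s + 13) = 0.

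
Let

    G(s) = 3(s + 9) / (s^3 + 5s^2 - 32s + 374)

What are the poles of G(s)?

The poles are the roots of the denominator s^3 + 5s^2 - 32s + 374 = 0.
Trying s = -11: the polynomial evaluates to 0, so (s + 11) is a factor.
Dividing out leaves s^2 - 6s + 34 = 0.
The quadratic formula then gives s = 3 ± 5j.

s = 3 + 5j, 3 - 5j, -11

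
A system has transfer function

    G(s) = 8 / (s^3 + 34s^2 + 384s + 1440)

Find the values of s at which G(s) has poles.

s = -12, -12, -10

The poles are the roots of the denominator s^3 + 34s^2 + 384s + 1440 = 0.
Trying s = -12: the polynomial evaluates to 0, so (s + 12) is a factor.
Dividing out leaves s^2 + 22s + 120 = 0.
Factoring the quadratic: (s + 12)(s + 10) = 0.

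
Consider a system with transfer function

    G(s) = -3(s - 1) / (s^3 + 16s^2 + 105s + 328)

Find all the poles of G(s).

s = -4 + 5j, -4 - 5j, -8

The poles are the roots of the denominator s^3 + 16s^2 + 105s + 328 = 0.
Trying s = -8: the polynomial evaluates to 0, so (s + 8) is a factor.
Dividing out leaves s^2 + 8s + 41 = 0.
The quadratic formula then gives s = -4 ± 5j.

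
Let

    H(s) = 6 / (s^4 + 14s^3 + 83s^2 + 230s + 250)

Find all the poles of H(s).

s = -4 + 3j, -4 - 3j, -3 + j, -3 - j

The poles are the roots of the denominator s^4 + 14s^3 + 83s^2 + 230s + 250 = 0.
No real roots exist; factor into two real quadratics: (s^2 + 8s + 25)(s^2 + 6s + 10) = 0.
Each quadratic gives a conjugate pair via the quadratic formula.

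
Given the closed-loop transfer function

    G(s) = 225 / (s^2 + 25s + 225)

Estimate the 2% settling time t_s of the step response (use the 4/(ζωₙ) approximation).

Comparing s^2 + 25s + 225 to s^2 + 2ζωₙs + ωₙ²: ωₙ = 15 rad/s and ζ = 25/(2·15) ≈ 0.8333.
ζωₙ = 25/2 = 12.5, so t_s ≈ 4/(ζωₙ) = 4/12.5 = 0.3200 s.

t_s ≈ 0.3200 s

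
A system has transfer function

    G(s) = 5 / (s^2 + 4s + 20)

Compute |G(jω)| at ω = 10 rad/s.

Substitute s = j10: numerator = 5, denominator = -80 + j40.
|G(j10)| = |5| / |-80 + j40| = 5 / 89.443 ≈ 0.05590.

|G(j10)| ≈ 0.05590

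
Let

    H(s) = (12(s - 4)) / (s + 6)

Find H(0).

H(0) = -8

At s = 0 each factor (s + a) contributes a and each (s^2 + bs + c) contributes c.
H(0) = 12·(-4) / ((6)) = -48/6 = -8.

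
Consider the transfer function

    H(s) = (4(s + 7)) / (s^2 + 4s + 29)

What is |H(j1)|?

|H(j1)| = 1

Substitute s = j1: numerator = 28 + j4, denominator = 28 + j4.
|H(j1)| = |28 + j4| / |28 + j4| = 28.284 / 28.284 = 1.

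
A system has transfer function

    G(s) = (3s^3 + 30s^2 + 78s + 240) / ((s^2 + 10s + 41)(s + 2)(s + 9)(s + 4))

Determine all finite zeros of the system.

s = -1 ± 3j, -8

Set the numerator to zero: 3s^3 + 30s^2 + 78s + 240 = 0, i.e. 3·(s^3 + 10s^2 + 26s + 80) = 0.
Factoring: (s^2 + 2s + 10)(s + 8) = 0.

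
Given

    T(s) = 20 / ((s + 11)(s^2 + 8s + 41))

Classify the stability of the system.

stable

The poles can be read from the denominator factors: s = -11, -4 + 5j, -4 - 5j.
Since all poles lie strictly in the left half-plane, the system is stable.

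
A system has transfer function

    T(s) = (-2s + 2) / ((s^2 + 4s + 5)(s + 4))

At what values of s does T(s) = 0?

Set the numerator to zero: -2s + 2 = 0, i.e. -2·(s - 1) = 0.
So s = 1.

s = 1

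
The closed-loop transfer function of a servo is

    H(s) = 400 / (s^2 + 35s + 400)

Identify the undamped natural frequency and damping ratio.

ωₙ = 20 rad/s, ζ = 0.875

Compare the denominator to the standard form s^2 + 2ζωₙs + ωₙ².
ωₙ² = 400, so ωₙ = 20 rad/s.
2ζωₙ = 35, so ζ = 35/(2·20) = 0.875.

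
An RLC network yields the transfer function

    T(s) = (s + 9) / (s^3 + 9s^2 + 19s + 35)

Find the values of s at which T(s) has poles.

s = -1 + 2j, -1 - 2j, -7

The poles are the roots of the denominator s^3 + 9s^2 + 19s + 35 = 0.
Trying s = -7: the polynomial evaluates to 0, so (s + 7) is a factor.
Dividing out leaves s^2 + 2s + 5 = 0.
The quadratic formula then gives s = -1 ± 2j.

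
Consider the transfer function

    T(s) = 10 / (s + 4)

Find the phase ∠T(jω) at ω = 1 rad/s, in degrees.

At s = j1: numerator = 10, denominator = 4 + j1.
∠T = ∠num − ∠den = 0° − (14.036°) = -14.04°.

∠T(j1) ≈ -14.04°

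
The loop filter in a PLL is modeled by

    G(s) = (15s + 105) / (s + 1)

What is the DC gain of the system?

Set s = 0: G(0) = (105) / (1) = 105.

G(0) = 105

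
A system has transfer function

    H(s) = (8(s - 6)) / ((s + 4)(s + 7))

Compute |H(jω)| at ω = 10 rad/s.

Substitute s = j10: numerator = -48 + j80, denominator = -72 + j110.
|H(j10)| = |-48 + j80| / |-72 + j110| = 93.295 / 131.47 ≈ 0.7096.

|H(j10)| ≈ 0.7096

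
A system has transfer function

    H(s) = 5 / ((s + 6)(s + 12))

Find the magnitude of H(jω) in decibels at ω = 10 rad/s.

|H(j10)|_dB ≈ -31.2 dB

Substitute s = j10: numerator = 5, denominator = -28 + j180.
|H(j10)| = |5| / |-28 + j180| = 5 / 182.16 ≈ 0.02745.
In decibels: 20·log₁₀(0.02745) ≈ -31.2 dB.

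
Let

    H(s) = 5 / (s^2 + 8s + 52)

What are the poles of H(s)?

s = -4 + 6j, -4 - 6j

The poles are the roots of the denominator s^2 + 8s + 52 = 0.
Using the quadratic formula: s = (-8 ± √(-144))/2 = -4 ± 6j.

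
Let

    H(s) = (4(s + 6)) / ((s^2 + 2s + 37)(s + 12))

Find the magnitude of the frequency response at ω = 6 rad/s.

Substitute s = j6: numerator = 24 + j24, denominator = -60 + j150.
|H(j6)| = |24 + j24| / |-60 + j150| = 33.941 / 161.55 ≈ 0.2101.

|H(j6)| ≈ 0.2101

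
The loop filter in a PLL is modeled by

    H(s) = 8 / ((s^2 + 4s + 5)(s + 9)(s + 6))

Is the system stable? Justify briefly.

The poles can be read from the denominator factors: s = -2 ± j, -9, -6.
Since all poles lie strictly in the left half-plane, the system is stable.

stable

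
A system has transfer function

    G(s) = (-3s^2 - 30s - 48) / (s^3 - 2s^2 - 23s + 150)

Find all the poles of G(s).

The poles are the roots of the denominator s^3 - 2s^2 - 23s + 150 = 0.
Trying s = -6: the polynomial evaluates to 0, so (s + 6) is a factor.
Dividing out leaves s^2 - 8s + 25 = 0.
The quadratic formula then gives s = 4 ± 3j.

s = 4 ± 3j, -6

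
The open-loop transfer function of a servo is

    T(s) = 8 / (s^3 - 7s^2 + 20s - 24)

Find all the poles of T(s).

s = 2 + 2j, 2 - 2j, 3

The poles are the roots of the denominator s^3 - 7s^2 + 20s - 24 = 0.
Trying s = 3: the polynomial evaluates to 0, so (s - 3) is a factor.
Dividing out leaves s^2 - 4s + 8 = 0.
The quadratic formula then gives s = 2 ± 2j.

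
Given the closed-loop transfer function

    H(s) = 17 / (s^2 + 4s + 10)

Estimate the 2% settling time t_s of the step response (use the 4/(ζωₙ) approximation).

t_s ≈ 2 s

Comparing s^2 + 4s + 10 to s^2 + 2ζωₙs + ωₙ²: ωₙ = √10 ≈ 3.162 rad/s and ζ = 4/(2·√10) ≈ 0.6325.
ζωₙ = 4/2 = 2, so t_s ≈ 4/(ζωₙ) = 4/2 = 2 s.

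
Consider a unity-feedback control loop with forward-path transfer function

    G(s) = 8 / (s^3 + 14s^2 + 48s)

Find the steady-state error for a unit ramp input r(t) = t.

e_ss = 6

G(s) has one pole at the origin.
This is a Type 1 system. Kv = lim_{s→0} s·G(s) = 8/48 = 1/6.
e_ss = 1/Kv = 1/(1/6) = 6.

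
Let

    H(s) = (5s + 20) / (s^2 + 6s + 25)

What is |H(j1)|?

|H(j1)| ≈ 0.8333

Substitute s = j1: numerator = 20 + j5, denominator = 24 + j6.
|H(j1)| = |20 + j5| / |24 + j6| = 20.616 / 24.739 ≈ 0.8333.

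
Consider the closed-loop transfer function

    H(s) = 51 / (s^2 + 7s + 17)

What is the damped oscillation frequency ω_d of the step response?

ω_d ≈ 2.179 rad/s

Comparing s^2 + 7s + 17 to s^2 + 2ζωₙs + ωₙ²: ωₙ = √17 ≈ 4.123 rad/s and ζ = 7/(2·√17) ≈ 0.8489.
ζωₙ = 7/2 = 3.5, so ω_d = ωₙ√(1−ζ²) = √(ωₙ² − (ζωₙ)²) = √(17 − 3.5²) = √4.75 ≈ 2.179 rad/s.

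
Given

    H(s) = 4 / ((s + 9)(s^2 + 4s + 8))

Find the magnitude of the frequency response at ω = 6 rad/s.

|H(j6)| ≈ 0.01003

Substitute s = j6: numerator = 4, denominator = -396 + j48.
|H(j6)| = |4| / |-396 + j48| = 4 / 398.90 ≈ 0.01003.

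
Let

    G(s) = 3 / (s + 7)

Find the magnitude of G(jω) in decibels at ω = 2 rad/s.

|G(j2)|_dB ≈ -7.70 dB

Substitute s = j2: numerator = 3, denominator = 7 + j2.
|G(j2)| = |3| / |7 + j2| = 3 / 7.2801 ≈ 0.4121.
In decibels: 20·log₁₀(0.4121) ≈ -7.70 dB.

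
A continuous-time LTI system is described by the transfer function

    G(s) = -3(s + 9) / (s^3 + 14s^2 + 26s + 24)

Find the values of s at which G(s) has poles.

The poles are the roots of the denominator s^3 + 14s^2 + 26s + 24 = 0.
Trying s = -12: the polynomial evaluates to 0, so (s + 12) is a factor.
Dividing out leaves s^2 + 2s + 2 = 0.
The quadratic formula then gives s = -1 ± 1j.

s = -1 + j, -1 - j, -12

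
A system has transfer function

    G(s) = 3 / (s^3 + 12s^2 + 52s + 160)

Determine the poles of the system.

The poles are the roots of the denominator s^3 + 12s^2 + 52s + 160 = 0.
Trying s = -8: the polynomial evaluates to 0, so (s + 8) is a factor.
Dividing out leaves s^2 + 4s + 20 = 0.
The quadratic formula then gives s = -2 ± 4j.

s = -2 ± 4j, -8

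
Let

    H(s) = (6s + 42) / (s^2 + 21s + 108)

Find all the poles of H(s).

s = -12, -9

The poles are the roots of the denominator s^2 + 21s + 108 = 0.
Factoring: (s + 12)(s + 9) = 0, so s = -12 and s = -9.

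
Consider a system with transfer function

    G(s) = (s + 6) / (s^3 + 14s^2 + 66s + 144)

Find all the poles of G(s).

s = -3 ± 3j, -8

The poles are the roots of the denominator s^3 + 14s^2 + 66s + 144 = 0.
Trying s = -8: the polynomial evaluates to 0, so (s + 8) is a factor.
Dividing out leaves s^2 + 6s + 18 = 0.
The quadratic formula then gives s = -3 ± 3j.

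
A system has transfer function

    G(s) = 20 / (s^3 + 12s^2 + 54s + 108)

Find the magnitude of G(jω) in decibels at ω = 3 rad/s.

|G(j3)|_dB ≈ -16.6 dB

Substitute s = j3: numerator = 20, denominator = j135.
|G(j3)| = |20| / |j135| = 20 / 135 ≈ 0.1481.
In decibels: 20·log₁₀(0.1481) ≈ -16.6 dB.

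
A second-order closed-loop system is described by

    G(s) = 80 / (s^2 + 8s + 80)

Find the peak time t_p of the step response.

t_p ≈ 0.3927 s

Comparing s^2 + 8s + 80 to s^2 + 2ζωₙs + ωₙ²: ωₙ = √80 ≈ 8.944 rad/s and ζ = 8/(2·√80) ≈ 0.4472.
ζωₙ = 8/2 = 4, so ω_d = ωₙ√(1−ζ²) = √(ωₙ² − (ζωₙ)²) = √(80 − 4²) = √64 = 8 rad/s.
t_p = π/ω_d = π/8 ≈ 0.3927 s.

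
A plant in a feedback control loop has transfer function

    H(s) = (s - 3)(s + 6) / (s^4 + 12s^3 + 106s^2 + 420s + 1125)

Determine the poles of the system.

The poles are the roots of the denominator s^4 + 12s^3 + 106s^2 + 420s + 1125 = 0.
No real roots exist; factor into two real quadratics: (s^2 + 6s + 25)(s^2 + 6s + 45) = 0.
Each quadratic gives a conjugate pair via the quadratic formula.

s = -3 + 4j, -3 - 4j, -3 + 6j, -3 - 6j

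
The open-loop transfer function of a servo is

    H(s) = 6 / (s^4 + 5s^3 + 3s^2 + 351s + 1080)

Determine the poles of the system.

The poles are the roots of the denominator s^4 + 5s^3 + 3s^2 + 351s + 1080 = 0.
Trying s = -3: the polynomial evaluates to 0, so (s + 3) is a factor.
Dividing out leaves s^3 + 2s^2 - 3s + 360 = 0.
This factors further as (s^2 - 6s + 45)(s + 8) = 0.

s = 3 + 6j, 3 - 6j, -3, -8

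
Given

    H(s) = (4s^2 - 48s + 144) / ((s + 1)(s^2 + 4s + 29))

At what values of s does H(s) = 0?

s = 6, 6

Set the numerator to zero: 4s^2 - 48s + 144 = 0, i.e. 4·(s^2 - 12s + 36) = 0.
Factoring: (s - 6)^2 = 0.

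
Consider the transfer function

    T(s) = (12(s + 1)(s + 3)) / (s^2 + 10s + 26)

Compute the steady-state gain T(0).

Set s = 0: T(0) = (36) / (26) = 18/13.

T(0) = 18/13 ≈ 1.385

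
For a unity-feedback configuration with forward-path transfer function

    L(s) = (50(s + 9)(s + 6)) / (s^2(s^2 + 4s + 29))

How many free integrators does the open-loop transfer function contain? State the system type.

The denominator has 2 factors of s at the origin (free integrators), so this is a Type 2 system.

Type 2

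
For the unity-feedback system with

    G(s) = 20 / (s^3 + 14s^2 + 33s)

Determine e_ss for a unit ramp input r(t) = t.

e_ss = 1.650

G(s) has one pole at the origin.
This is a Type 1 system. Kv = lim_{s→0} s·G(s) = 20/33.
e_ss = 1/Kv = 1/(20/33) = 33/20 ≈ 1.650.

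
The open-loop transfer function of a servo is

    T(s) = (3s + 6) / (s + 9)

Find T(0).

Set s = 0: T(0) = (6) / (9) = 2/3.

T(0) = 2/3 ≈ 0.6667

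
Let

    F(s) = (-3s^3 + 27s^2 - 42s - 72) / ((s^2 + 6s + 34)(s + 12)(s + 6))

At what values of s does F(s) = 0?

s = 6, -1, 4

Set the numerator to zero: -3s^3 + 27s^2 - 42s - 72 = 0, i.e. -3·(s^3 - 9s^2 + 14s + 24) = 0.
Factoring: (s - 6)(s + 1)(s - 4) = 0.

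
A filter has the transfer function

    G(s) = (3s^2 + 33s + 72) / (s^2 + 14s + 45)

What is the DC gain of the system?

Set s = 0: G(0) = (72) / (45) = 8/5.

G(0) = 8/5 ≈ 1.600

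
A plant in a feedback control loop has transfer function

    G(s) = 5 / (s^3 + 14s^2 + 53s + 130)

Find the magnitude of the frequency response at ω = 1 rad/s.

|G(j1)| ≈ 0.03933

Substitute s = j1: numerator = 5, denominator = 116 + j52.
|G(j1)| = |5| / |116 + j52| = 5 / 127.12 ≈ 0.03933.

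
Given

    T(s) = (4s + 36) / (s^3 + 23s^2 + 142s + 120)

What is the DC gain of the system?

T(0) = 3/10 ≈ 0.3000

Set s = 0: T(0) = (36) / (120) = 3/10.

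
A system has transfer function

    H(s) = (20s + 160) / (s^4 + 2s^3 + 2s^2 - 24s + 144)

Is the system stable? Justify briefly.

The denominator s^4 + 2s^3 + 2s^2 - 24s + 144 factors as (s^2 + 6s + 18)(s^2 - 4s + 8), giving poles at s = -3 ± 3j, 2 ± 2j.
Since the pole(s) at s = 2 + 2j, 2 - 2j lie in the right half-plane, the system is unstable.

unstable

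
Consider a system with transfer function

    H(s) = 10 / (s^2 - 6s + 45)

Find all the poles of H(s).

The poles are the roots of the denominator s^2 - 6s + 45 = 0.
Using the quadratic formula: s = (6 ± √(-144))/2 = 3 ± 6j.

s = 3 + 6j, 3 - 6j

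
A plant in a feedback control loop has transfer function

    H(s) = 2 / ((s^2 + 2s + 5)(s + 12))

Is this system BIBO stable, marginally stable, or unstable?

stable

The poles can be read from the denominator factors: s = -1 + 2j, -1 - 2j, -12.
Since all poles lie strictly in the left half-plane, the system is stable.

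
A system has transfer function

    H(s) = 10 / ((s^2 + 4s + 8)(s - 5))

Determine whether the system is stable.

unstable

The poles can be read from the denominator factors: s = -2 ± 2j, 5.
Since the pole(s) at s = 5 lie in the right half-plane, the system is unstable.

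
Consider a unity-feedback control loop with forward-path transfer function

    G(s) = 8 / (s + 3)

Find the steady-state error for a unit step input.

e_ss = 0.2727

G(s) has no poles at the origin.
This is a Type 0 system. Kp = lim_{s→0} G(s) = 8/3.
e_ss = 1/(1 + Kp) = 1/(1 + 8/3) = 3/11 ≈ 0.2727.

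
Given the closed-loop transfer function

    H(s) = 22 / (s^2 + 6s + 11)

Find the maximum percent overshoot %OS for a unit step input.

Comparing s^2 + 6s + 11 to s^2 + 2ζωₙs + ωₙ²: ωₙ = √11 ≈ 3.317 rad/s and ζ = 6/(2·√11) ≈ 0.9045.
%OS = 100·exp(−πζ/√(1−ζ²)) = 100·exp(−π·0.9045/√(1−0.9045²)) ≈ 0.128%.

%OS ≈ 0.128%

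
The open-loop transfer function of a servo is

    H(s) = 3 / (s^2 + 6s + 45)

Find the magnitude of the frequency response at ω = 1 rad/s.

Substitute s = j1: numerator = 3, denominator = 44 + j6.
|H(j1)| = |3| / |44 + j6| = 3 / 44.407 ≈ 0.06756.

|H(j1)| ≈ 0.06756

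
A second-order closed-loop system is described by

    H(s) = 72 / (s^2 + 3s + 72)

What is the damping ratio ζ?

ζ ≈ 0.1768

Compare the denominator to the standard form s^2 + 2ζωₙs + ωₙ².
ωₙ² = 72, so ωₙ = √72 ≈ 8.485 rad/s.
2ζωₙ = 3, so ζ = 3/(2·√72) ≈ 0.1768.
With ζ = 0.1768 the response is underdamped.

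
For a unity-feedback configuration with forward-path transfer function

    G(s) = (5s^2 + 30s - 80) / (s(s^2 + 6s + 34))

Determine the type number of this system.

The denominator has 1 factor of s at the origin (free integrator), so this is a Type 1 system.

Type 1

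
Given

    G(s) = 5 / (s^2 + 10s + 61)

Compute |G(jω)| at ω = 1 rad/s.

|G(j1)| ≈ 0.08220

Substitute s = j1: numerator = 5, denominator = 60 + j10.
|G(j1)| = |5| / |60 + j10| = 5 / 60.828 ≈ 0.08220.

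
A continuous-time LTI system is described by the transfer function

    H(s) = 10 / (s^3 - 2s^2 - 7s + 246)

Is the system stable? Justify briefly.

unstable

The denominator s^3 - 2s^2 - 7s + 246 factors as (s + 6)(s^2 - 8s + 41), giving poles at s = -6, 4 ± 5j.
Since the pole(s) at s = 4 + 5j, 4 - 5j lie in the right half-plane, the system is unstable.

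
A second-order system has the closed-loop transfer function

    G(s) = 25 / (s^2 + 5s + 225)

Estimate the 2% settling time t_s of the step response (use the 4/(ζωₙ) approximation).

t_s ≈ 1.600 s

Comparing s^2 + 5s + 225 to s^2 + 2ζωₙs + ωₙ²: ωₙ = 15 rad/s and ζ = 5/(2·15) ≈ 0.1667.
ζωₙ = 5/2 = 2.5, so t_s ≈ 4/(ζωₙ) = 4/2.5 = 1.600 s.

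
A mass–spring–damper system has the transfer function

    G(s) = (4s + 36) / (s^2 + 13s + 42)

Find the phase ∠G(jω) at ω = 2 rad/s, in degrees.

∠G(j2) ≈ -21.85°

At s = j2: numerator = 36 + j8, denominator = 38 + j26.
∠G = ∠num − ∠den = 12.529° − (34.380°) = -21.85°.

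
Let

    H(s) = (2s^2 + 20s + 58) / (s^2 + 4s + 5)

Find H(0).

Set s = 0: H(0) = (58) / (5) = 58/5.

H(0) = 58/5 ≈ 11.60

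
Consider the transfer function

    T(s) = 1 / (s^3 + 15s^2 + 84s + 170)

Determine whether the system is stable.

stable

The denominator s^3 + 15s^2 + 84s + 170 factors as (s + 5)(s^2 + 10s + 34), giving poles at s = -5, -5 + 3j, -5 - 3j.
Since all poles lie strictly in the left half-plane, the system is stable.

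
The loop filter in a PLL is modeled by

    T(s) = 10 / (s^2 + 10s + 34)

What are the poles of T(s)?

s = -5 + 3j, -5 - 3j

The poles are the roots of the denominator s^2 + 10s + 34 = 0.
Using the quadratic formula: s = (-10 ± √(-36))/2 = -5 ± 3j.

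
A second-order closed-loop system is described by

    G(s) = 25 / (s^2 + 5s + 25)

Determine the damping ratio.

ζ = 0.5

Compare the denominator to the standard form s^2 + 2ζωₙs + ωₙ².
ωₙ² = 25, so ωₙ = 5 rad/s.
2ζωₙ = 5, so ζ = 5/(2·5) = 0.5.
With ζ = 0.5 the response is underdamped.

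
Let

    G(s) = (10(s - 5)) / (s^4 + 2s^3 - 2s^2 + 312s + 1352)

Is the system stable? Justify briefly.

unstable

The denominator s^4 + 2s^3 - 2s^2 + 312s + 1352 factors as (s^2 + 10s + 26)(s^2 - 8s + 52), giving poles at s = -5 ± j, 4 ± 6j.
Since the pole(s) at s = 4 + 6j, 4 - 6j lie in the right half-plane, the system is unstable.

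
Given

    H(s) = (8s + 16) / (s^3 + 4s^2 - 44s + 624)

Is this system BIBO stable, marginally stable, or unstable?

The denominator s^3 + 4s^2 - 44s + 624 factors as (s + 12)(s^2 - 8s + 52), giving poles at s = -12, 4 ± 6j.
Since the pole(s) at s = 4 ± 6j lie in the right half-plane, the system is unstable.

unstable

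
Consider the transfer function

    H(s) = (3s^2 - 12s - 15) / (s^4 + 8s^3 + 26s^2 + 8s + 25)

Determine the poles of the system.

s = ±j, -4 ± 3j

The poles are the roots of the denominator s^4 + 8s^3 + 26s^2 + 8s + 25 = 0.
No real roots exist; factor into two real quadratics: (s^2 + 1)(s^2 + 8s + 25) = 0.
Each quadratic gives a conjugate pair via the quadratic formula.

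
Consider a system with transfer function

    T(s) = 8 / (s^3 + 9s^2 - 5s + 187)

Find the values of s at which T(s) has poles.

The poles are the roots of the denominator s^3 + 9s^2 - 5s + 187 = 0.
Trying s = -11: the polynomial evaluates to 0, so (s + 11) is a factor.
Dividing out leaves s^2 - 2s + 17 = 0.
The quadratic formula then gives s = 1 ± 4j.

s = 1 ± 4j, -11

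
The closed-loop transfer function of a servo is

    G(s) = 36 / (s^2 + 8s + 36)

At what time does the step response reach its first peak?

Comparing s^2 + 8s + 36 to s^2 + 2ζωₙs + ωₙ²: ωₙ = 6 rad/s and ζ = 8/(2·6) ≈ 0.6667.
ζωₙ = 8/2 = 4, so ω_d = ωₙ√(1−ζ²) = √(ωₙ² − (ζωₙ)²) = √(36 − 4²) = √20 ≈ 4.472 rad/s.
t_p = π/ω_d = π/4.472 ≈ 0.7025 s.

t_p ≈ 0.7025 s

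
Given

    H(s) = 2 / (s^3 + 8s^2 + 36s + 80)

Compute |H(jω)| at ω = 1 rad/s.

Substitute s = j1: numerator = 2, denominator = 72 + j35.
|H(j1)| = |2| / |72 + j35| = 2 / 80.056 ≈ 0.02498.

|H(j1)| ≈ 0.02498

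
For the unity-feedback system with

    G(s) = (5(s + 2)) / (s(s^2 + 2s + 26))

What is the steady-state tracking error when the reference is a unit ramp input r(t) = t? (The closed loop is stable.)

G(s) has one pole at the origin.
This is a Type 1 system. Kv = lim_{s→0} s·G(s) = 10/26 = 5/13.
e_ss = 1/Kv = 1/(5/13) = 13/5 ≈ 2.600.

e_ss = 2.600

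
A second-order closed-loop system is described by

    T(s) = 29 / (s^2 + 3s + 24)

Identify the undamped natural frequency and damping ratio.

Compare the denominator to the standard form s^2 + 2ζωₙs + ωₙ².
ωₙ² = 24, so ωₙ = √24 ≈ 4.899 rad/s.
2ζωₙ = 3, so ζ = 3/(2·√24) ≈ 0.3062.

ωₙ ≈ 4.899 rad/s, ζ ≈ 0.3062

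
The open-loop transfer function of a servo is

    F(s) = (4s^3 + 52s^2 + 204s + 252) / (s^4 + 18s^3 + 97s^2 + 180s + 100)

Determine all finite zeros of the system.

Set the numerator to zero: 4s^3 + 52s^2 + 204s + 252 = 0, i.e. 4·(s^3 + 13s^2 + 51s + 63) = 0.
Factoring: (s + 7)(s + 3)^2 = 0.

s = -7, -3, -3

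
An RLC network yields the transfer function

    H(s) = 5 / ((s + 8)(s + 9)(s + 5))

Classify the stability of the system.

The poles can be read from the denominator factors: s = -8, -9, -5.
Since all poles lie strictly in the left half-plane, the system is stable.

stable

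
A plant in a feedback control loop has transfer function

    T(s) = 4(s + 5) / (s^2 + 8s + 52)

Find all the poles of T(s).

s = -4 + 6j, -4 - 6j

The poles are the roots of the denominator s^2 + 8s + 52 = 0.
Using the quadratic formula: s = (-8 ± √(-144))/2 = -4 ± 6j.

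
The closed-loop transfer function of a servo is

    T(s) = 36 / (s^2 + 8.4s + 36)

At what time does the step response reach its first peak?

Comparing s^2 + 8.4s + 36 to s^2 + 2ζωₙs + ωₙ²: ωₙ = 6 rad/s and ζ = 8.4/(2·6) = 0.7.
ζωₙ = 8.4/2 = 4.2, so ω_d = ωₙ√(1−ζ²) = √(ωₙ² − (ζωₙ)²) = √(36 − 4.2²) = √18.36 ≈ 4.285 rad/s.
t_p = π/ω_d = π/4.285 ≈ 0.7332 s.

t_p ≈ 0.7332 s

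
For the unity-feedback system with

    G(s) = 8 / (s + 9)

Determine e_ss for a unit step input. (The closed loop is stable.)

e_ss = 0.5294

G(s) has no poles at the origin.
This is a Type 0 system. Kp = lim_{s→0} G(s) = 8/9.
e_ss = 1/(1 + Kp) = 1/(1 + 8/9) = 9/17 ≈ 0.5294.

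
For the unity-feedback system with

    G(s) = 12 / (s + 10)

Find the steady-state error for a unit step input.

G(s) has no poles at the origin.
This is a Type 0 system. Kp = lim_{s→0} G(s) = 12/10 = 6/5.
e_ss = 1/(1 + Kp) = 1/(1 + 6/5) = 5/11 ≈ 0.4545.

e_ss = 0.4545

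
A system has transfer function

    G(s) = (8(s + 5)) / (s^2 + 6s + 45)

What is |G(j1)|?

Substitute s = j1: numerator = 40 + j8, denominator = 44 + j6.
|G(j1)| = |40 + j8| / |44 + j6| = 40.792 / 44.407 ≈ 0.9186.

|G(j1)| ≈ 0.9186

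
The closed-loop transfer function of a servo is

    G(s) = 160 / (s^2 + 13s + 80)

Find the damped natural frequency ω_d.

Comparing s^2 + 13s + 80 to s^2 + 2ζωₙs + ωₙ²: ωₙ = √80 ≈ 8.944 rad/s and ζ = 13/(2·√80) ≈ 0.7267.
ζωₙ = 13/2 = 6.5, so ω_d = ωₙ√(1−ζ²) = √(ωₙ² − (ζωₙ)²) = √(80 − 6.5²) = √37.75 ≈ 6.144 rad/s.

ω_d ≈ 6.144 rad/s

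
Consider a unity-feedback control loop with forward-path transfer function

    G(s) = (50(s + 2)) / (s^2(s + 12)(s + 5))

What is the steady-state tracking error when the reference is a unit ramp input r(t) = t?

e_ss = 0

G(s) has 2 poles at the origin.
This is a Type 2 system; for a ramp input the steady-state error is zero.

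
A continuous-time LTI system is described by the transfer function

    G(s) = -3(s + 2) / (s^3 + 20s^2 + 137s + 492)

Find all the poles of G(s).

s = -4 ± 5j, -12

The poles are the roots of the denominator s^3 + 20s^2 + 137s + 492 = 0.
Trying s = -12: the polynomial evaluates to 0, so (s + 12) is a factor.
Dividing out leaves s^2 + 8s + 41 = 0.
The quadratic formula then gives s = -4 ± 5j.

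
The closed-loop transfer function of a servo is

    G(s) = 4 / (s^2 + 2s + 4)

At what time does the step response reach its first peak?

t_p ≈ 1.814 s

Comparing s^2 + 2s + 4 to s^2 + 2ζωₙs + ωₙ²: ωₙ = 2 rad/s and ζ = 2/(2·2) = 0.5.
ζωₙ = 2/2 = 1, so ω_d = ωₙ√(1−ζ²) = √(ωₙ² − (ζωₙ)²) = √(4 − 1²) = √3 ≈ 1.732 rad/s.
t_p = π/ω_d = π/1.732 ≈ 1.814 s.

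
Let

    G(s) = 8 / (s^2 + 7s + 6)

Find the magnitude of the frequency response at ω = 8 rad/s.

|G(j8)| ≈ 0.09923

Substitute s = j8: numerator = 8, denominator = -58 + j56.
|G(j8)| = |8| / |-58 + j56| = 8 / 80.623 ≈ 0.09923.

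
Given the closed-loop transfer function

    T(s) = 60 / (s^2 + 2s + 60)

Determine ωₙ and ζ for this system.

ωₙ ≈ 7.746 rad/s, ζ ≈ 0.1291

Compare the denominator to the standard form s^2 + 2ζωₙs + ωₙ².
ωₙ² = 60, so ωₙ = √60 ≈ 7.746 rad/s.
2ζωₙ = 2, so ζ = 2/(2·√60) ≈ 0.1291.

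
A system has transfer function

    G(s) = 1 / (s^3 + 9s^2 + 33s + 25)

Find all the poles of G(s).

s = -4 ± 3j, -1

The poles are the roots of the denominator s^3 + 9s^2 + 33s + 25 = 0.
Trying s = -1: the polynomial evaluates to 0, so (s + 1) is a factor.
Dividing out leaves s^2 + 8s + 25 = 0.
The quadratic formula then gives s = -4 ± 3j.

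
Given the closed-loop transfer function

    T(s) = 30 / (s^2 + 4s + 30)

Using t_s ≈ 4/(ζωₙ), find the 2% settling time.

Comparing s^2 + 4s + 30 to s^2 + 2ζωₙs + ωₙ²: ωₙ = √30 ≈ 5.477 rad/s and ζ = 4/(2·√30) ≈ 0.3651.
ζωₙ = 4/2 = 2, so t_s ≈ 4/(ζωₙ) = 4/2 = 2 s.

t_s ≈ 2 s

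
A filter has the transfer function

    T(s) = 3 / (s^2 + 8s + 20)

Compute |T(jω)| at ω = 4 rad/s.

|T(j4)| ≈ 0.09303

Substitute s = j4: numerator = 3, denominator = 4 + j32.
|T(j4)| = |3| / |4 + j32| = 3 / 32.249 ≈ 0.09303.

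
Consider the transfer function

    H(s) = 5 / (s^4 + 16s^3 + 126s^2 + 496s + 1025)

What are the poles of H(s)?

The poles are the roots of the denominator s^4 + 16s^3 + 126s^2 + 496s + 1025 = 0.
No real roots exist; factor into two real quadratics: (s^2 + 10s + 41)(s^2 + 6s + 25) = 0.
Each quadratic gives a conjugate pair via the quadratic formula.

s = -5 ± 4j, -3 ± 4j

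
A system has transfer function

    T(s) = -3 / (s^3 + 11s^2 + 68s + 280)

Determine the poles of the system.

The poles are the roots of the denominator s^3 + 11s^2 + 68s + 280 = 0.
Trying s = -7: the polynomial evaluates to 0, so (s + 7) is a factor.
Dividing out leaves s^2 + 4s + 40 = 0.
The quadratic formula then gives s = -2 ± 6j.

s = -2 ± 6j, -7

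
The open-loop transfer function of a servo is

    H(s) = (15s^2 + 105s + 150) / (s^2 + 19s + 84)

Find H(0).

H(0) = 25/14 ≈ 1.786

Set s = 0: H(0) = (150) / (84) = 25/14.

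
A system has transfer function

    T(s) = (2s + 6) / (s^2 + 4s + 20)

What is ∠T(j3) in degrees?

∠T(j3) ≈ -2.490°

At s = j3: numerator = 6 + j6, denominator = 11 + j12.
∠T = ∠num − ∠den = 45° − (47.490°) = -2.490°.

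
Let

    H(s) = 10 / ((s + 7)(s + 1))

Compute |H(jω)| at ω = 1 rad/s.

|H(j1)| = 1

Substitute s = j1: numerator = 10, denominator = 6 + j8.
|H(j1)| = |10| / |6 + j8| = 10 / 10 = 1.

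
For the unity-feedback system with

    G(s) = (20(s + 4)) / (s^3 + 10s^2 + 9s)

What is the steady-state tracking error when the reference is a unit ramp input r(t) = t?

e_ss = 0.1125

G(s) has one pole at the origin.
This is a Type 1 system. Kv = lim_{s→0} s·G(s) = 80/9.
e_ss = 1/Kv = 1/(80/9) = 9/80 ≈ 0.1125.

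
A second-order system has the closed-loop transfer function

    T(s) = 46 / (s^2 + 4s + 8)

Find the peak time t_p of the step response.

Comparing s^2 + 4s + 8 to s^2 + 2ζωₙs + ωₙ²: ωₙ = √8 ≈ 2.828 rad/s and ζ = 4/(2·√8) ≈ 0.7071.
ζωₙ = 4/2 = 2, so ω_d = ωₙ√(1−ζ²) = √(ωₙ² − (ζωₙ)²) = √(8 − 2²) = √4 = 2 rad/s.
t_p = π/ω_d = π/2 ≈ 1.571 s.

t_p ≈ 1.571 s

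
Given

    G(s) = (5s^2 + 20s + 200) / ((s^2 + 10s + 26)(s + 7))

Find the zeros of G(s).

s = -2 + 6j, -2 - 6j

Set the numerator to zero: 5s^2 + 20s + 200 = 0, i.e. 5·(s^2 + 4s + 40) = 0.
Factoring: (s^2 + 4s + 40) = 0.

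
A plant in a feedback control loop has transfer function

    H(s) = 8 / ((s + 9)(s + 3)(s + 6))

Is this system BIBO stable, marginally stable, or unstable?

The poles can be read from the denominator factors: s = -9, -3, -6.
Since all poles lie strictly in the left half-plane, the system is stable.

stable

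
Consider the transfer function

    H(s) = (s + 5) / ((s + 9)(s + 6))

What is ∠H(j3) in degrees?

At s = j3: numerator = 5 + j3, denominator = 45 + j45.
∠H = ∠num − ∠den = 30.964° − (45°) = -14.04°.

∠H(j3) ≈ -14.04°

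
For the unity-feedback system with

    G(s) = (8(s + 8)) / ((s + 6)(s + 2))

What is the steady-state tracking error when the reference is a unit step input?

e_ss = 0.1579

G(s) has no poles at the origin.
This is a Type 0 system. Kp = lim_{s→0} G(s) = 64/12 = 16/3.
e_ss = 1/(1 + Kp) = 1/(1 + 16/3) = 3/19 ≈ 0.1579.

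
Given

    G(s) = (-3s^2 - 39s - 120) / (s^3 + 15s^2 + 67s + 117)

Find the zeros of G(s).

s = -8, -5

Set the numerator to zero: -3s^2 - 39s - 120 = 0, i.e. -3·(s^2 + 13s + 40) = 0.
Factoring: (s + 8)(s + 5) = 0.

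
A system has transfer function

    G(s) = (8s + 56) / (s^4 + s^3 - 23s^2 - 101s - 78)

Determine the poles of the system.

The poles are the roots of the denominator s^4 + s^3 - 23s^2 - 101s - 78 = 0.
Trying s = 6: the polynomial evaluates to 0, so (s - 6) is a factor.
Dividing out leaves s^3 + 7s^2 + 19s + 13 = 0.
This factors further as (s^2 + 6s + 13)(s + 1) = 0.

s = -3 + 2j, -3 - 2j, 6, -1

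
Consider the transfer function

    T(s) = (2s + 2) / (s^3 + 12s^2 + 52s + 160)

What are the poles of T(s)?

s = -2 ± 4j, -8

The poles are the roots of the denominator s^3 + 12s^2 + 52s + 160 = 0.
Trying s = -8: the polynomial evaluates to 0, so (s + 8) is a factor.
Dividing out leaves s^2 + 4s + 20 = 0.
The quadratic formula then gives s = -2 ± 4j.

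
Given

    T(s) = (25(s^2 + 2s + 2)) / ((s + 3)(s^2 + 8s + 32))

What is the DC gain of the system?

At s = 0 each factor (s + a) contributes a and each (s^2 + bs + c) contributes c.
T(0) = 25·(2) / ((3) · (32)) = 50/96 = 25/48.

T(0) = 25/48 ≈ 0.5208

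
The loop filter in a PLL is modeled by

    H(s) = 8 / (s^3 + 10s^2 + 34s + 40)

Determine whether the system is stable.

The denominator s^3 + 10s^2 + 34s + 40 factors as (s + 4)(s^2 + 6s + 10), giving poles at s = -4, -3 + j, -3 - j.
Since all poles lie strictly in the left half-plane, the system is stable.

stable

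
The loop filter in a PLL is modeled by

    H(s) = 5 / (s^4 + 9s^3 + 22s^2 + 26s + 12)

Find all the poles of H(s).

The poles are the roots of the denominator s^4 + 9s^3 + 22s^2 + 26s + 12 = 0.
Trying s = -6: the polynomial evaluates to 0, so (s + 6) is a factor.
Dividing out leaves s^3 + 3s^2 + 4s + 2 = 0.
This factors further as (s + 1)(s^2 + 2s + 2) = 0.

s = -6, -1, -1 ± j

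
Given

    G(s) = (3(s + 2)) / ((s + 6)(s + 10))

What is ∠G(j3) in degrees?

∠G(j3) ≈ 13.05°

At s = j3: numerator = 6 + j9, denominator = 51 + j48.
∠G = ∠num − ∠den = 56.310° − (43.264°) = 13.05°.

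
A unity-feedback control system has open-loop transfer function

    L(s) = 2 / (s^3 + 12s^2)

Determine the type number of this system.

Factor s from the denominator: s^3 + 12s^2 = s^2·(s + 12).
There are 2 poles at the origin, so the system is Type 2.

Type 2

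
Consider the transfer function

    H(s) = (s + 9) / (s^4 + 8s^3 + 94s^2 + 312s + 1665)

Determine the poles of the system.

s = -3 + 6j, -3 - 6j, -1 + 6j, -1 - 6j

The poles are the roots of the denominator s^4 + 8s^3 + 94s^2 + 312s + 1665 = 0.
No real roots exist; factor into two real quadratics: (s^2 + 6s + 45)(s^2 + 2s + 37) = 0.
Each quadratic gives a conjugate pair via the quadratic formula.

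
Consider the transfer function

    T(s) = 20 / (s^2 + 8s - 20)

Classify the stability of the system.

unstable

The denominator s^2 + 8s - 20 factors as (s + 10)(s - 2), giving poles at s = -10, 2.
Since the pole(s) at s = 2 lie in the right half-plane, the system is unstable.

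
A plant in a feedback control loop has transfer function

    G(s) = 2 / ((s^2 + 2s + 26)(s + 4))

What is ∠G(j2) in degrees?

∠G(j2) ≈ -36.87°

At s = j2: numerator = 2, denominator = 80 + j60.
∠G = ∠num − ∠den = 0° − (36.870°) = -36.87°.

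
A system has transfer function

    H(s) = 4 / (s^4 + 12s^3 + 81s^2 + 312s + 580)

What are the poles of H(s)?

The poles are the roots of the denominator s^4 + 12s^3 + 81s^2 + 312s + 580 = 0.
No real roots exist; factor into two real quadratics: (s^2 + 4s + 29)(s^2 + 8s + 20) = 0.
Each quadratic gives a conjugate pair via the quadratic formula.

s = -2 + 5j, -2 - 5j, -4 + 2j, -4 - 2j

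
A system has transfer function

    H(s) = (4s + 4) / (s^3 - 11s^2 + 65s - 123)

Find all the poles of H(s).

s = 4 + 5j, 4 - 5j, 3

The poles are the roots of the denominator s^3 - 11s^2 + 65s - 123 = 0.
Trying s = 3: the polynomial evaluates to 0, so (s - 3) is a factor.
Dividing out leaves s^2 - 8s + 41 = 0.
The quadratic formula then gives s = 4 ± 5j.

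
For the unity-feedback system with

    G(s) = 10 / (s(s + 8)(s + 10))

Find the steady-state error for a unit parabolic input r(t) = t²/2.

G(s) has one pole at the origin.
This is a Type 1 system; Ka = lim_{s→0} s^2·G(s) = 0, so the steady-state error for a parabola input is infinite.

e_ss = ∞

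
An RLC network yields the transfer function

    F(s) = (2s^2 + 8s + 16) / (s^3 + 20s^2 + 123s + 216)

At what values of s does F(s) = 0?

s = -2 ± 2j

Set the numerator to zero: 2s^2 + 8s + 16 = 0, i.e. 2·(s^2 + 4s + 8) = 0.
Factoring: (s^2 + 4s + 8) = 0.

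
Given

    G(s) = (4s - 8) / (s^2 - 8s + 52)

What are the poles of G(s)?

The poles are the roots of the denominator s^2 - 8s + 52 = 0.
Using the quadratic formula: s = (8 ± √(-144))/2 = 4 ± 6j.

s = 4 ± 6j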